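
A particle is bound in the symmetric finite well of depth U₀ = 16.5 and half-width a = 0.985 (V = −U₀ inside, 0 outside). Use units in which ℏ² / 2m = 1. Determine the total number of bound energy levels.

N = 3

The dimensionless depth is z₀ = a√(2mU₀)/ℏ = 0.985 × √(16.50) = 4.001.
The even/odd transcendental equations gain one root per π/2 in z₀, giving N = 1 + ⌊2z₀/π⌋ = 1 + ⌊2.547⌋ = 3.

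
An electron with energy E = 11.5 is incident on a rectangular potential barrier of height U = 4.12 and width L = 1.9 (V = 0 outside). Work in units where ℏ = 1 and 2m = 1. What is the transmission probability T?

E > U: inside the barrier k₂ = √(2m(E − U))/ℏ = 2.717, k₂L = 5.162.
T = [1 + U² sin²(k₂L) / (4E(E − U))]⁻¹ = 1/1.041 = 0.961.

T = 0.961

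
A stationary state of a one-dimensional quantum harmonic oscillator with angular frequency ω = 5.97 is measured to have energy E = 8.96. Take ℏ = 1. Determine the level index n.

Invert E_n = (n + ½)ℏω: n = E/ℏω − ½ = 1.001, so n = 1.

n = 1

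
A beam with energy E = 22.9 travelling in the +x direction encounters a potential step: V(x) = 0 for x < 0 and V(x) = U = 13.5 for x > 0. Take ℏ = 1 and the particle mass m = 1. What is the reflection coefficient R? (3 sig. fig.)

On each side the TISE gives plane waves with k = √(2m(E − V))/ℏ: k₁ = √(2·1·22.9) = 6.768, k₂ = √(2·1·9.4) = 4.336.
Continuity of ψ and ψ′ at the step yields the reflection amplitude r = (k₁ − k₂)/(k₁ + k₂) = 0.2190; thus R = |r|² = 0.04796, T = 0.9520.

R = 0.0480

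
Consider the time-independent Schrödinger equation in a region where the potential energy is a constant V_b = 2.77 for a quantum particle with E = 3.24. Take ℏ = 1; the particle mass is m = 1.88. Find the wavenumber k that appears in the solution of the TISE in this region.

k = 1.33

With E > V_b the solution is oscillatory, ψ ∝ e^{±ikx} with k = √(2m(E − V_b))/ℏ.
k = √(2 × 1.88 × 0.47) = 1.329.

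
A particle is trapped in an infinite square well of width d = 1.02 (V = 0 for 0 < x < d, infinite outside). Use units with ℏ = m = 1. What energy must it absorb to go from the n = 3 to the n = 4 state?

E_n = n²π²ℏ²/(2md²), so ΔE = (4² − 3²) π²ℏ²/(2md²).
ΔE = 7 × π² / (2 × 1 × 1.02²) = 33.20.

ΔE = 33.2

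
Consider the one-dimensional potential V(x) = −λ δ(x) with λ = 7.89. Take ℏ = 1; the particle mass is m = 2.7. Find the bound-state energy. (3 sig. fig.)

The bound state is ψ(x) = √κ e^{−κ|x|}. The derivative jump ψ'(0⁺) − ψ'(0⁻) = −(2mλ/ℏ²)ψ(0) fixes κ = mλ/ℏ² = 21.30.
Then E = −ℏ²κ²/(2m) = −mλ²/(2ℏ²) = -84.04.

E = -84.0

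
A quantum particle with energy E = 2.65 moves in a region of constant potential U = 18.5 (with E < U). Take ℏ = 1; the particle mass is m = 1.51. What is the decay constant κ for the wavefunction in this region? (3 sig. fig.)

Since E < U the TISE in this region is ψ'' = κ²ψ with κ = √(2m(U − E))/ℏ.
κ = √(2 × 1.51 × 15.85) = 6.919.

κ = 6.92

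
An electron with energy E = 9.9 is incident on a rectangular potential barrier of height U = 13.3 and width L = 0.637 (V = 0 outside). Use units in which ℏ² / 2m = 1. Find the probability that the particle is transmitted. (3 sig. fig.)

Since E < U the interior solution is evanescent with decay constant κ = √(2m(U − E))/ℏ = 1.844.
κL = 1.175, sinh(κL) = 1.464.
Matching ψ, ψ′ at both faces gives T = [1 + U² sinh²(κL) / (4E(U − E))]⁻¹ = 1/3.815 = 0.262.

T = 0.262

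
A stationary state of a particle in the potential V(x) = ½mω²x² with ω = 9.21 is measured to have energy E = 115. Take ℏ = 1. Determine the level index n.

E_n = ℏω(n + ½) ⇒ n = E/(ℏω) − ½ = 115/9.21 − 0.5 = 11.986 → n = 12.

n = 12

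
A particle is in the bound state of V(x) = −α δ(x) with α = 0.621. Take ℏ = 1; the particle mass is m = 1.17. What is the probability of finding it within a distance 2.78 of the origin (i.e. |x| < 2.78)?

P = 0.982

The normalised bound state is ψ = √κ e^{−κ|x|} with κ = mα/ℏ² = 0.7266.
P(|x| < d) = ∫_{−d}^{d} κ e^{−2κ|x|} dx = 1 − e^{−2κd} = 1 − e^{−4.040} = 0.9824.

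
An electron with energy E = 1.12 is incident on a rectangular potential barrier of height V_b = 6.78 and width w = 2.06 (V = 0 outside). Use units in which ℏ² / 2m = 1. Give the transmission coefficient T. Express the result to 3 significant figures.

T = 0.000122

Since E < V_b the interior solution is evanescent with decay constant κ = √(2m(V_b − E))/ℏ = 2.379.
κw = 4.901, sinh(κw) = 67.20.
The exact tunnelling result is T⁻¹ = 1 + V_b² sinh²(κw) / [4E(V_b − E)] = 8188, so T = 0.000122.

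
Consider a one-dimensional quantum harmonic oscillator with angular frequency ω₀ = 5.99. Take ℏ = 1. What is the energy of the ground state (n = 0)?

E = 3.00

Using E_n = (n + ½)ℏω₀: E_0 = 0.5 × 5.99 = 2.995.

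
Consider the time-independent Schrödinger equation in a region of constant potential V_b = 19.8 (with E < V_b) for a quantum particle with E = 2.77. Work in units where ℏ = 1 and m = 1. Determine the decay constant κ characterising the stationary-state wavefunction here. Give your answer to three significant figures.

κ = 5.84

Since E < V_b the TISE in this region is ψ'' = κ²ψ with κ = √(2m(V_b − E))/ℏ.
κ = √(2 × 1 × 17.03) = 5.836.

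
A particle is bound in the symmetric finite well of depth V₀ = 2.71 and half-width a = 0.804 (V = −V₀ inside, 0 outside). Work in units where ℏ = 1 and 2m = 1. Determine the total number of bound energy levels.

N = 1

Define the well-strength parameter z₀ = (a/ℏ)√(2mV₀) = 0.804 × √(2·0.5·2.71) = 1.324.
A new bound state (alternating even/odd) appears each time z₀ passes a multiple of π/2, so N = ⌊2z₀/π⌋ + 1 = ⌊0.8426⌋ + 1 = 1.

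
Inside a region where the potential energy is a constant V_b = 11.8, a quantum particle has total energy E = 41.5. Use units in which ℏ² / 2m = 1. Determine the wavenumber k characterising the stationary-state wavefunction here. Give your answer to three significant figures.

k = 5.45

With E > V_b the solution is oscillatory, ψ ∝ e^{±ikx} with k = √(2m(E − V_b))/ℏ.
k = √(2 × 0.5 × 29.7) = 5.450.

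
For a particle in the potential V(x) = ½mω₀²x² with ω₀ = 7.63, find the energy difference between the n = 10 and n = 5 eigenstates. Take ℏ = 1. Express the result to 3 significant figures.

ΔE = 38.2

E_n = ℏω₀(n + ½), so ΔE = (10 − 5) ℏω₀ = 5 × 7.63 = 38.15.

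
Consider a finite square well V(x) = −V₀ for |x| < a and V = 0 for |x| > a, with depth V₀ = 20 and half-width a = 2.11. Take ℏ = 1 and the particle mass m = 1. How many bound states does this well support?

Define the well-strength parameter z₀ = (a/ℏ)√(2mV₀) = 2.11 × √(2·1·20) = 13.34.
The even/odd transcendental equations gain one root per π/2 in z₀, giving N = 1 + ⌊2z₀/π⌋ = 1 + ⌊8.496⌋ = 9.

N = 9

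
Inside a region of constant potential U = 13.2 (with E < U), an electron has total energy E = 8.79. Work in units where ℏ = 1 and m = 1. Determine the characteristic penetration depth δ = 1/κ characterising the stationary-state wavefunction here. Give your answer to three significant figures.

δ = 0.337

Since E < U the TISE in this region is ψ'' = κ²ψ with κ = √(2m(U − E))/ℏ.
κ = √(2 × 1 × 4.41) = 2.970. The penetration depth is δ = 1/κ = 0.337.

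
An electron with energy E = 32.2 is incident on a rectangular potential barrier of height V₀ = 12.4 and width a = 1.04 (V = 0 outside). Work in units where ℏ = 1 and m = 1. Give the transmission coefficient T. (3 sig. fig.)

E > V₀: inside the barrier k₂ = √(2m(E − V₀))/ℏ = 6.293, k₂a = 6.545.
T = [1 + V₀² sin²(k₂a) / (4E(E − V₀))]⁻¹ = 1/1.004 = 0.996.

T = 0.996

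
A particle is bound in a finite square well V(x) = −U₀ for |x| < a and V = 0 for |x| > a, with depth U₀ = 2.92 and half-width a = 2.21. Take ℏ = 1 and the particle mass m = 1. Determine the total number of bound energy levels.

N = 4

Define the well-strength parameter z₀ = (a/ℏ)√(2mU₀) = 2.21 × √(2·1·2.92) = 5.341.
The even/odd transcendental equations gain one root per π/2 in z₀, giving N = 1 + ⌊2z₀/π⌋ = 1 + ⌊3.400⌋ = 4.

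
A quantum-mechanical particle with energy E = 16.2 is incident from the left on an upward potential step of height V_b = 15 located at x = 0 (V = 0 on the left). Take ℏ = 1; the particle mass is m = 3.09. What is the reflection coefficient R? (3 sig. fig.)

The wavenumbers are k₁ = √(2mE)/ℏ = 10.01 on the left and k₂ = √(2m(E − V_b))/ℏ = 2.723 on the right.
Continuity of ψ and ψ′ at the step yields the reflection amplitude r = (k₁ − k₂)/(k₁ + k₂) = 0.5721; thus R = |r|² = 0.3273, T = 0.6727.

R = 0.327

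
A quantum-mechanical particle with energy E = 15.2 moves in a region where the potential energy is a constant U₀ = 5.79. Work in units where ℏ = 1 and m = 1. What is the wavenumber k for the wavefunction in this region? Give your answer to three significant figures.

k = 4.34

With E > U₀ the solution is oscillatory, ψ ∝ e^{±ikx} with k = √(2m(E − U₀))/ℏ.
k = √(2 × 1 × 9.41) = 4.338.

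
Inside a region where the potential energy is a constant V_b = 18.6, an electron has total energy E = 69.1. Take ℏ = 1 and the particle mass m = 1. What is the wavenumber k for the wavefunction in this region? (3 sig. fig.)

k = 10.0

With E > V_b the solution is oscillatory, ψ ∝ e^{±ikx} with k = √(2m(E − V_b))/ℏ.
k = √(2 × 1 × 50.5) = 10.05.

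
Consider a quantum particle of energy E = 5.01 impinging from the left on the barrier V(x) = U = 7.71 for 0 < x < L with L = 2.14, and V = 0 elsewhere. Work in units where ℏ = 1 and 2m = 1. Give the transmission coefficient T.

T = 0.00321

Since E < U the interior solution is evanescent with decay constant κ = √(2m(U − E))/ℏ = 1.643.
κL = 3.516, sinh(κL) = 16.82.
Matching ψ, ψ′ at both faces gives T = [1 + U² sinh²(κL) / (4E(U − E))]⁻¹ = 1/311.7 = 0.00321.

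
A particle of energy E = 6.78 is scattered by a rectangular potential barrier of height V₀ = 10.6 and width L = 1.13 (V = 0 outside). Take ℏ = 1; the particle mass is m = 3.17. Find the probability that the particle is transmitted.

E < V₀: inside the barrier ψ ∝ e^{±κx} with κ = √(2m(V₀ − E))/ℏ = 4.921.
κL = 5.561, sinh(κL) = 130.0.
Matching ψ, ψ′ at both faces gives T = [1 + V₀² sinh²(κL) / (4E(V₀ − E))]⁻¹ = 1/18340 = 0.0000545.

T = 0.0000545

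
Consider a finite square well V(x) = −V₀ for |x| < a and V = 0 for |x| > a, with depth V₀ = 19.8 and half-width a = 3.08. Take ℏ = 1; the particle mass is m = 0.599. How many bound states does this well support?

N = 10

The dimensionless depth is z₀ = a√(2mV₀)/ℏ = 3.08 × √(23.72) = 15.00.
The even/odd transcendental equations gain one root per π/2 in z₀, giving N = 1 + ⌊2z₀/π⌋ = 1 + ⌊9.550⌋ = 10.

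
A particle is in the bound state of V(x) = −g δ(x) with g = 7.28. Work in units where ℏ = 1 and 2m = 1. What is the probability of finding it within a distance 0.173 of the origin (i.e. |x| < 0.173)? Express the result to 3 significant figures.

The normalised bound state is ψ = √κ e^{−κ|x|} with κ = mg/ℏ² = 3.640.
P(|x| < d) = ∫_{−d}^{d} κ e^{−2κ|x|} dx = 1 − e^{−2κd} = 1 − e^{−1.259} = 0.7162.

P = 0.716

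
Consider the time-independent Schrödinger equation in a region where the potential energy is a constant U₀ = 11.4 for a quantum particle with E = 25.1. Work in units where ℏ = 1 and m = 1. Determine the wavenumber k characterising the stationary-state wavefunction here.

With E > U₀ the solution is oscillatory, ψ ∝ e^{±ikx} with k = √(2m(E − U₀))/ℏ.
k = √(2 × 1 × 13.7) = 5.235.

k = 5.23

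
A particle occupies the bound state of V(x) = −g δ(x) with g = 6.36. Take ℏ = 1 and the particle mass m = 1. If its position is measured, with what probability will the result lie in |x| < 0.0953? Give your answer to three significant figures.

The normalised bound state is ψ = √κ e^{−κ|x|} with κ = mg/ℏ² = 6.360.
P(|x| < d) = ∫_{−d}^{d} κ e^{−2κ|x|} dx = 1 − e^{−2κd} = 1 − e^{−1.212} = 0.7025.

P = 0.702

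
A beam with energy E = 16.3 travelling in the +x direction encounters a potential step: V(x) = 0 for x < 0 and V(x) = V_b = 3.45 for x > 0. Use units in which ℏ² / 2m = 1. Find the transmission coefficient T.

T = 0.996

On each side the TISE gives plane waves with k = √(2m(E − V))/ℏ: k₁ = √(2·½·16.3) = 4.037, k₂ = √(2·½·12.85) = 3.585.
Matching ψ and ψ′ at x = 0 gives r = (k₁ − k₂)/(k₁ + k₂), so R = r² = 0.003527 and T = 1 − R = 0.9965.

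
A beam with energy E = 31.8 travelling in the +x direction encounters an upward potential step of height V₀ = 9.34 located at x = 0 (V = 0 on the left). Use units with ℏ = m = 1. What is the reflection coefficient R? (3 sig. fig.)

R = 0.00752

The wavenumbers are k₁ = √(2mE)/ℏ = 7.975 on the left and k₂ = √(2m(E − V₀))/ℏ = 6.702 on the right.
Matching ψ and ψ′ at x = 0 gives r = (k₁ − k₂)/(k₁ + k₂), so R = r² = 0.007519 and T = 1 − R = 0.9925.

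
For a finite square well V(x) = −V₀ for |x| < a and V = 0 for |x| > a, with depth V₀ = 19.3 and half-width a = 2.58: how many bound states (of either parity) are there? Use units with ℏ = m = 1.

N = 11

The dimensionless depth is z₀ = a√(2mV₀)/ℏ = 2.58 × √(38.60) = 16.03.
The even/odd transcendental equations gain one root per π/2 in z₀, giving N = 1 + ⌊2z₀/π⌋ = 1 + ⌊10.20⌋ = 11.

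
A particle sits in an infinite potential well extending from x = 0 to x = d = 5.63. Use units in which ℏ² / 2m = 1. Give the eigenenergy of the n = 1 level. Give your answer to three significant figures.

Requiring ψ(0) = ψ(d) = 0 quantises k = nπ/d, hence E_n = ℏ²k²/2m = n²π²ℏ²/(2md²).
E_1 = 1² × π² / (2 × 0.5 × 5.63²) = 0.3114.

E = 0.311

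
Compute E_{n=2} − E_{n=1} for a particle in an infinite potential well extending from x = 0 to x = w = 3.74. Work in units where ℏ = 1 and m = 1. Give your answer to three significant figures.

ΔE = 1.06

E_n = n²π²ℏ²/(2mw²), so ΔE = (2² − 1²) π²ℏ²/(2mw²).
ΔE = 3 × π² / (2 × 1 × 3.74²) = 1.058.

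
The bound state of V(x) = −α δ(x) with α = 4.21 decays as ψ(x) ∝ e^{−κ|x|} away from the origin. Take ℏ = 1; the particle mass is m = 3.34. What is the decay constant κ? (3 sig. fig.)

Integrate −(ℏ²/2m)ψ'' − αδ(x)ψ = Eψ from −ε to +ε: the ψ'' term gives ψ'(0⁺) − ψ'(0⁻) and the δ term gives −(2mα/ℏ²)ψ(0).
With ψ ∝ e^{−κ|x|} this yields −2κ = −2mα/ℏ², so κ = mα/ℏ² = 14.06.

κ = 14.1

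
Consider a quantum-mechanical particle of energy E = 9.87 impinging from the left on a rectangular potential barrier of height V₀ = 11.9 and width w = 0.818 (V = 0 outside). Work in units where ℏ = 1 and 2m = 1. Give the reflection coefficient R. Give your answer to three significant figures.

R = 0.787

Since E < V₀ the interior solution is evanescent with decay constant κ = √(2m(V₀ − E))/ℏ = 1.425.
κw = 1.165, sinh(κw) = 1.448.
The exact tunnelling result is T⁻¹ = 1 + V₀² sinh²(κw) / [4E(V₀ − E)] = 4.704, so T = 0.213.
R = 1 − T = 0.787.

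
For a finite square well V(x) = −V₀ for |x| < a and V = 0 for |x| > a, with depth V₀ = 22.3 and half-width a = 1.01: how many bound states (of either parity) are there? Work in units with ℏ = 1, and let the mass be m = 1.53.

The dimensionless depth is z₀ = a√(2mV₀)/ℏ = 1.01 × √(68.24) = 8.343.
The even/odd transcendental equations gain one root per π/2 in z₀, giving N = 1 + ⌊2z₀/π⌋ = 1 + ⌊5.311⌋ = 6.

N = 6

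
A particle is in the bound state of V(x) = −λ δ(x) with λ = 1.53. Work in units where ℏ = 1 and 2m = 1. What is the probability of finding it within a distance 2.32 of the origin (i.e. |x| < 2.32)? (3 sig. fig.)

The normalised bound state is ψ = √κ e^{−κ|x|} with κ = mλ/ℏ² = 0.7650.
P(|x| < d) = ∫_{−d}^{d} κ e^{−2κ|x|} dx = 1 − e^{−2κd} = 1 − e^{−3.550} = 0.9713.

P = 0.971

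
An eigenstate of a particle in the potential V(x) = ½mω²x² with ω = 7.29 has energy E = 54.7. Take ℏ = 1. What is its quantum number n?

n = 7

Invert E_n = (n + ½)ℏω: n = E/ℏω − ½ = 7.003, so n = 7.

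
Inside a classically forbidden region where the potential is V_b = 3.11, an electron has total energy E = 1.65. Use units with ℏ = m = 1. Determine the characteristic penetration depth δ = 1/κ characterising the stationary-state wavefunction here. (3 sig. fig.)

δ = 0.585

Since E < V_b the TISE in this region is ψ'' = κ²ψ with κ = √(2m(V_b − E))/ℏ.
κ = √(2 × 1 × 1.46) = 1.709. The penetration depth is δ = 1/κ = 0.585.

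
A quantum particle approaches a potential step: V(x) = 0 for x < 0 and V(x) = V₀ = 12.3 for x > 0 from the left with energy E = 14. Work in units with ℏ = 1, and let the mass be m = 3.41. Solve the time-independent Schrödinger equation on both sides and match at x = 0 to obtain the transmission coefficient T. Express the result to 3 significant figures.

T = 0.767

The wavenumbers are k₁ = √(2mE)/ℏ = 9.771 on the left and k₂ = √(2m(E − V₀))/ℏ = 3.405 on the right.
Continuity of ψ and ψ′ at the step yields the reflection amplitude r = (k₁ − k₂)/(k₁ + k₂) = 0.4832; thus R = |r|² = 0.2335, T = 0.7665.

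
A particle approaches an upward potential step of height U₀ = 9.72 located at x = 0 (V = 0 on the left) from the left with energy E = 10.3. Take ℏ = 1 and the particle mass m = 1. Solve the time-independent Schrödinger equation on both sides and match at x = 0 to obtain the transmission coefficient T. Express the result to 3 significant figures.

The wavenumbers are k₁ = √(2mE)/ℏ = 4.539 on the left and k₂ = √(2m(E − U₀))/ℏ = 1.077 on the right.
Matching ψ and ψ′ at x = 0 gives r = (k₁ − k₂)/(k₁ + k₂), so R = r² = 0.3800 and T = 1 − R = 0.6200.

T = 0.620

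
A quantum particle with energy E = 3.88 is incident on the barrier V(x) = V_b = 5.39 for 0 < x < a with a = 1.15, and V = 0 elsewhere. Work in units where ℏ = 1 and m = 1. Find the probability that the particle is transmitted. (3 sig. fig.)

T = 0.0580

Since E < V_b the interior solution is evanescent with decay constant κ = √(2m(V_b − E))/ℏ = 1.738.
κa = 1.998, sinh(κa) = 3.621.
Matching ψ, ψ′ at both faces gives T = [1 + V_b² sinh²(κa) / (4E(V_b − E))]⁻¹ = 1/17.26 = 0.0580.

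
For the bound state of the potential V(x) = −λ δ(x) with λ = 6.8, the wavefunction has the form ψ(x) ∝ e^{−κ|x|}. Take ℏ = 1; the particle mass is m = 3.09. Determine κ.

κ = 21.0

Integrate −(ℏ²/2m)ψ'' − λδ(x)ψ = Eψ from −ε to +ε: the ψ'' term gives ψ'(0⁺) − ψ'(0⁻) and the δ term gives −(2mλ/ℏ²)ψ(0).
With ψ ∝ e^{−κ|x|} this yields −2κ = −2mλ/ℏ², so κ = mλ/ℏ² = 21.01.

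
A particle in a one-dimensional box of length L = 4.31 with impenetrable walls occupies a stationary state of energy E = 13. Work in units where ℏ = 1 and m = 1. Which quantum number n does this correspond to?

n = 7

For an infinite well E_n = n²π²ℏ²/(2mL²), so n = (L/πℏ)√(2mE).
n = (4.31/π) × √(2 × 1 × 13) = 6.995 → n = 7.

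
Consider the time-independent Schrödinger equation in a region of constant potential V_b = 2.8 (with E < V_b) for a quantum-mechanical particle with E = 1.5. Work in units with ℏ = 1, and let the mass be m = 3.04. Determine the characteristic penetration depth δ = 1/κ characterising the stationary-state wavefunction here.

δ = 0.356

Since E < V_b the TISE in this region is ψ'' = κ²ψ with κ = √(2m(V_b − E))/ℏ.
κ = √(2 × 3.04 × 1.3) = 2.811. The penetration depth is δ = 1/κ = 0.356.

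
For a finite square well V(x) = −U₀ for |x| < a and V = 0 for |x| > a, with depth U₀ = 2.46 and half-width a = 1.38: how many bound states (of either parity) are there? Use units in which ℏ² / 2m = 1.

N = 2

Define the well-strength parameter z₀ = (a/ℏ)√(2mU₀) = 1.38 × √(2·0.5·2.46) = 2.164.
The even/odd transcendental equations gain one root per π/2 in z₀, giving N = 1 + ⌊2z₀/π⌋ = 1 + ⌊1.378⌋ = 2.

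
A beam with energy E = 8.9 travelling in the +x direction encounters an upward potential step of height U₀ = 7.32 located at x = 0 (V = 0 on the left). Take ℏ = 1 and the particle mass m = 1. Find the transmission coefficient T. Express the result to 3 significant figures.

On each side the TISE gives plane waves with k = √(2m(E − V))/ℏ: k₁ = √(2·1·8.9) = 4.219, k₂ = √(2·1·1.58) = 1.778.
Matching ψ and ψ′ at x = 0 gives r = (k₁ − k₂)/(k₁ + k₂), so R = r² = 0.1657 and T = 1 − R = 0.8343.

T = 0.834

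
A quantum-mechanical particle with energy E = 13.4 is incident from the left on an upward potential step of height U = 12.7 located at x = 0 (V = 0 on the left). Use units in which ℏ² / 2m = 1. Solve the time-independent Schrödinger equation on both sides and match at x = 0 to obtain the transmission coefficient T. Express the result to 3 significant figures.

The wavenumbers are k₁ = √(2mE)/ℏ = 3.661 on the left and k₂ = √(2m(E − U))/ℏ = 0.8367 on the right.
Matching ψ and ψ′ at x = 0 gives r = (k₁ − k₂)/(k₁ + k₂), so R = r² = 0.3943 and T = 1 − R = 0.6057.

T = 0.606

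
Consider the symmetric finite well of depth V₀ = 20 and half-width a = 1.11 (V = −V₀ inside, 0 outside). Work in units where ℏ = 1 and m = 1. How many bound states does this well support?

N = 5

The dimensionless depth is z₀ = a√(2mV₀)/ℏ = 1.11 × √(40.00) = 7.020.
The even/odd transcendental equations gain one root per π/2 in z₀, giving N = 1 + ⌊2z₀/π⌋ = 1 + ⌊4.469⌋ = 5.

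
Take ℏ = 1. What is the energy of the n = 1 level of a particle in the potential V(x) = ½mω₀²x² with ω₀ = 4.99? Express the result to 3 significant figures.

E = 7.49

The oscillator eigenvalues are E_n = ℏω₀(n + ½), so E_1 = 4.99 × 1.5 = 7.485.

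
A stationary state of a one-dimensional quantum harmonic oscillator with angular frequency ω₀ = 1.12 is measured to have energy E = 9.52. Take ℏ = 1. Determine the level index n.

n = 8

Invert E_n = (n + ½)ℏω₀: n = E/ℏω₀ − ½ = 8.000, so n = 8.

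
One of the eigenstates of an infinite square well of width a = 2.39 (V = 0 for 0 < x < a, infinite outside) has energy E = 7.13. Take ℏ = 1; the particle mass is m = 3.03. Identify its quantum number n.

n = 5

From E_n = n²π²ℏ²/(2ma²) invert to n = √(2ma²E)/(πℏ).
n = (2.39/π) × √(2 × 3.03 × 7.13) = 5.001 → n = 5.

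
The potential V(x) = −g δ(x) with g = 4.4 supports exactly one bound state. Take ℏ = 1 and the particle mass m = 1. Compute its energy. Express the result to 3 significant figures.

For x ≠ 0 the bound state is ψ ∝ e^{−κ|x|}; integrating the TISE across the delta gives the cusp condition 2κ = 2mg/ℏ², so κ = 4.400.
Then E = −ℏ²κ²/(2m) = −mg²/(2ℏ²) = -9.680.

E = -9.68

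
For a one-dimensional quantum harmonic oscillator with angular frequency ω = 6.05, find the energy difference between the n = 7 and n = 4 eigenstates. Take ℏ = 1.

ΔE = 18.2

E_n = ℏω(n + ½), so ΔE = (7 − 4) ℏω = 3 × 6.05 = 18.15.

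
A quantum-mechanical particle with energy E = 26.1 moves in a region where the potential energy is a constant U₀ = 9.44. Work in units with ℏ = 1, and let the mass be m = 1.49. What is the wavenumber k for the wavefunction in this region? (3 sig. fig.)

With E > U₀ the solution is oscillatory, ψ ∝ e^{±ikx} with k = √(2m(E − U₀))/ℏ.
k = √(2 × 1.49 × 16.66) = 7.046.

k = 7.05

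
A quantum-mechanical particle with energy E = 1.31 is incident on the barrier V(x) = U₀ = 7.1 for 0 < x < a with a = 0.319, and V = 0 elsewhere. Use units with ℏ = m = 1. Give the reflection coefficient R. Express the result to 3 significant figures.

Since E < U₀ the interior solution is evanescent with decay constant κ = √(2m(U₀ − E))/ℏ = 3.403.
κa = 1.086, sinh(κa) = 1.312.
The exact tunnelling result is T⁻¹ = 1 + U₀² sinh²(κa) / [4E(U₀ − E)] = 3.859, so T = 0.259.
R = 1 − T = 0.741.

R = 0.741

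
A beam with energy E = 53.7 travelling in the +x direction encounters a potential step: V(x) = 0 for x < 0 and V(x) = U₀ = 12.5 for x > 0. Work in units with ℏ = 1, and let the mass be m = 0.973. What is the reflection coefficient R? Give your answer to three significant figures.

R = 0.00438

The wavenumbers are k₁ = √(2mE)/ℏ = 10.22 on the left and k₂ = √(2m(E − U₀))/ℏ = 8.954 on the right.
Continuity of ψ and ψ′ at the step yields the reflection amplitude r = (k₁ − k₂)/(k₁ + k₂) = 0.06615; thus R = |r|² = 0.004375, T = 0.9956.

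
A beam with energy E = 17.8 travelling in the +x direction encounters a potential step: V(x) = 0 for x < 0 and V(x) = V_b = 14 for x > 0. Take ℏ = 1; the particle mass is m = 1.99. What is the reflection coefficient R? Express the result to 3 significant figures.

R = 0.135

The wavenumbers are k₁ = √(2mE)/ℏ = 8.417 on the left and k₂ = √(2m(E − V_b))/ℏ = 3.889 on the right.
Continuity of ψ and ψ′ at the step yields the reflection amplitude r = (k₁ − k₂)/(k₁ + k₂) = 0.3679; thus R = |r|² = 0.1354, T = 0.8646.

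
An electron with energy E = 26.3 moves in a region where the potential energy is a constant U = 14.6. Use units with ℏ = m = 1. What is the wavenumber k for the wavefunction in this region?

k = 4.84

With E > U the solution is oscillatory, ψ ∝ e^{±ikx} with k = √(2m(E − U))/ℏ.
k = √(2 × 1 × 11.7) = 4.837.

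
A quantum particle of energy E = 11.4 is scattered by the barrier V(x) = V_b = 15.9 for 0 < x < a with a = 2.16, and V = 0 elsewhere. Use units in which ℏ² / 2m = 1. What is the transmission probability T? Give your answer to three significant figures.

E < V_b: inside the barrier ψ ∝ e^{±κx} with κ = √(2m(V_b − E))/ℏ = 2.121.
κa = 4.582, sinh(κa) = 48.85.
Matching ψ, ψ′ at both faces gives T = [1 + V_b² sinh²(κa) / (4E(V_b − E))]⁻¹ = 1/2941 = 0.000340.

T = 0.000340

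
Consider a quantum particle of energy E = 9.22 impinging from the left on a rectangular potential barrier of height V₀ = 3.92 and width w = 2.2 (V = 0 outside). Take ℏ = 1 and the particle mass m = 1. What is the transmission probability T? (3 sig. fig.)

T = 0.955

E > V₀: inside the barrier k₂ = √(2m(E − V₀))/ℏ = 3.256, k₂w = 7.163.
T = [1 + V₀² sin²(k₂w) / (4E(E − V₀))]⁻¹ = 1/1.047 = 0.955.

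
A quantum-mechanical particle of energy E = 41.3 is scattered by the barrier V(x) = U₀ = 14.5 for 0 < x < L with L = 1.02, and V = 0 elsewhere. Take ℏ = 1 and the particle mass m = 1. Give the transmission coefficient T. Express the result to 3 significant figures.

T = 0.961

Above the barrier the interior wavenumber is k₂ = √(2m(E − U₀))/ℏ = 7.321, giving phase k₂L = 7.468.
T = [1 + U₀² sin²(k₂L) / (4E(E − U₀))]⁻¹ = 1/1.041 = 0.961.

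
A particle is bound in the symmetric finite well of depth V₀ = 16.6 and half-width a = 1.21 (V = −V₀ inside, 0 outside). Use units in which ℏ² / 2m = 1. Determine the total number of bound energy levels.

The dimensionless depth is z₀ = a√(2mV₀)/ℏ = 1.21 × √(16.60) = 4.930.
The even/odd transcendental equations gain one root per π/2 in z₀, giving N = 1 + ⌊2z₀/π⌋ = 1 + ⌊3.138⌋ = 4.

N = 4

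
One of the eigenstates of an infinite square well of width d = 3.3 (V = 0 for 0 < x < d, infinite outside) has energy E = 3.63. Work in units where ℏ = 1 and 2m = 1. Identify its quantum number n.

n = 2

From E_n = n²π²ℏ²/(2md²) invert to n = √(2md²E)/(πℏ).
n = (3.3/π) × √(2 × 0.5 × 3.63) = 2.001 → n = 2.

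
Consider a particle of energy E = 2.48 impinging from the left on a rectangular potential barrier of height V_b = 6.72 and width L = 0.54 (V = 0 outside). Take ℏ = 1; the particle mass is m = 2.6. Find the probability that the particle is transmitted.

T = 0.0231

E < V_b: inside the barrier ψ ∝ e^{±κx} with κ = √(2m(V_b − E))/ℏ = 4.696.
κL = 2.536, sinh(κL) = 6.272.
The exact tunnelling result is T⁻¹ = 1 + V_b² sinh²(κL) / [4E(V_b − E)] = 43.24, so T = 0.0231.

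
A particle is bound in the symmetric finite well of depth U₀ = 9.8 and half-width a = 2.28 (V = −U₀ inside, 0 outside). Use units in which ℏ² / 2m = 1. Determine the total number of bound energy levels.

N = 5

Define the well-strength parameter z₀ = (a/ℏ)√(2mU₀) = 2.28 × √(2·0.5·9.8) = 7.138.
A new bound state (alternating even/odd) appears each time z₀ passes a multiple of π/2, so N = ⌊2z₀/π⌋ + 1 = ⌊4.544⌋ + 1 = 5.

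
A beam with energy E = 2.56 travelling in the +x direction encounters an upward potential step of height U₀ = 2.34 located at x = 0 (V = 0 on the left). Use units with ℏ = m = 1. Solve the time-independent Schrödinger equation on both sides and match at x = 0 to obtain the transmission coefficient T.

The wavenumbers are k₁ = √(2mE)/ℏ = 2.263 on the left and k₂ = √(2m(E − U₀))/ℏ = 0.6633 on the right.
Matching ψ and ψ′ at x = 0 gives r = (k₁ − k₂)/(k₁ + k₂), so R = r² = 0.2988 and T = 1 − R = 0.7012.

T = 0.701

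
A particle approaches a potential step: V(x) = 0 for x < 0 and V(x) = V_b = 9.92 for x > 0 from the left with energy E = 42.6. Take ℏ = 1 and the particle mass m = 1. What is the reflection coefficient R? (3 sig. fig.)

R = 0.00438

The wavenumbers are k₁ = √(2mE)/ℏ = 9.230 on the left and k₂ = √(2m(E − V_b))/ℏ = 8.085 on the right.
Continuity of ψ and ψ′ at the step yields the reflection amplitude r = (k₁ − k₂)/(k₁ + k₂) = 0.06618; thus R = |r|² = 0.004379, T = 0.9956.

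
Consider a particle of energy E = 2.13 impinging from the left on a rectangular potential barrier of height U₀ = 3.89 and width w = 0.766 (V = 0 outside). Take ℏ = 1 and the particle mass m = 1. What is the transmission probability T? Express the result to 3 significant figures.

T = 0.201

Since E < U₀ the interior solution is evanescent with decay constant κ = √(2m(U₀ − E))/ℏ = 1.876.
κw = 1.437, sinh(κw) = 1.986.
The exact tunnelling result is T⁻¹ = 1 + U₀² sinh²(κw) / [4E(U₀ − E)] = 4.978, so T = 0.201.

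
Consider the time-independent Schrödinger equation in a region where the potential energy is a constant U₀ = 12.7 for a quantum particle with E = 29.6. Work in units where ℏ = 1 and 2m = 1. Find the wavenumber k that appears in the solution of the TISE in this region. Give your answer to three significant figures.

With E > U₀ the solution is oscillatory, ψ ∝ e^{±ikx} with k = √(2m(E − U₀))/ℏ.
k = √(2 × 0.5 × 16.9) = 4.111.

k = 4.11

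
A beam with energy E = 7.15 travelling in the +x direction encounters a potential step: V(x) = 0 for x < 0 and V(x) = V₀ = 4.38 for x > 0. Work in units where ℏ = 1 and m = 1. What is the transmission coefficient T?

T = 0.946

The wavenumbers are k₁ = √(2mE)/ℏ = 3.782 on the left and k₂ = √(2m(E − V₀))/ℏ = 2.354 on the right.
Continuity of ψ and ψ′ at the step yields the reflection amplitude r = (k₁ − k₂)/(k₁ + k₂) = 0.2327; thus R = |r|² = 0.05416, T = 0.9458.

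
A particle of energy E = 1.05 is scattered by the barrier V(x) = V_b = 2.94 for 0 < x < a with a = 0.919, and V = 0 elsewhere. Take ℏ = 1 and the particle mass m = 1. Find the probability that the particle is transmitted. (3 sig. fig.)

T = 0.0984

Since E < V_b the interior solution is evanescent with decay constant κ = √(2m(V_b − E))/ℏ = 1.944.
κa = 1.787, sinh(κa) = 2.901.
The exact tunnelling result is T⁻¹ = 1 + V_b² sinh²(κa) / [4E(V_b − E)] = 10.17, so T = 0.0984.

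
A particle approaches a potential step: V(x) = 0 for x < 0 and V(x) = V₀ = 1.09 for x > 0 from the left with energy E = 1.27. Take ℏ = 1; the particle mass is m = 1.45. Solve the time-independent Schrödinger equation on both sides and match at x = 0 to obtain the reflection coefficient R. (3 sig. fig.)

On each side the TISE gives plane waves with k = √(2m(E − V))/ℏ: k₁ = √(2·1.45·1.27) = 1.919, k₂ = √(2·1.45·0.18) = 0.7225.
Continuity of ψ and ψ′ at the step yields the reflection amplitude r = (k₁ − k₂)/(k₁ + k₂) = 0.4530; thus R = |r|² = 0.2052, T = 0.7948.

R = 0.205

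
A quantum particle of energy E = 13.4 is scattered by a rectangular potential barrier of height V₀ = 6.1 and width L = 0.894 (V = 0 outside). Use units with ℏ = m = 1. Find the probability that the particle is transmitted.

T = 0.993

Above the barrier the interior wavenumber is k₂ = √(2m(E − V₀))/ℏ = 3.821, giving phase k₂L = 3.416.
Matching at both interfaces gives T⁻¹ = 1 + V₀² sin²(k₂L) / [4E(E − V₀)] = 1.007, hence T = 0.993.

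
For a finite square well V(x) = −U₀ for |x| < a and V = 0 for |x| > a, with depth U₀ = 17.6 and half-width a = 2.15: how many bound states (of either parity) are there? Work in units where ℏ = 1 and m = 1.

Define the well-strength parameter z₀ = (a/ℏ)√(2mU₀) = 2.15 × √(2·1·17.6) = 12.76.
The even/odd transcendental equations gain one root per π/2 in z₀, giving N = 1 + ⌊2z₀/π⌋ = 1 + ⌊8.121⌋ = 9.

N = 9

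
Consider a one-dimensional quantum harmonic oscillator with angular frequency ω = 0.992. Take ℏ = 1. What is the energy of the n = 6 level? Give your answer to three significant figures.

E = 6.45

Using E_n = (n + ½)ℏω: E_6 = 6.5 × 0.992 = 6.448.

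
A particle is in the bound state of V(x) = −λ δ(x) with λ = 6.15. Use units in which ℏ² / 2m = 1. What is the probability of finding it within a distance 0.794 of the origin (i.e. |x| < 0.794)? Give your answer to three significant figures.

The normalised bound state is ψ = √κ e^{−κ|x|} with κ = mλ/ℏ² = 3.075.
P(|x| < d) = ∫_{−d}^{d} κ e^{−2κ|x|} dx = 1 − e^{−2κd} = 1 − e^{−4.883} = 0.9924.

P = 0.992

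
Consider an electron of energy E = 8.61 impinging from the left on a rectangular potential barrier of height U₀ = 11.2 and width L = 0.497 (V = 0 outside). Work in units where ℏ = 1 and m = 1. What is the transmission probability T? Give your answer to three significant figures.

Since E < U₀ the interior solution is evanescent with decay constant κ = √(2m(U₀ − E))/ℏ = 2.276.
κL = 1.131, sinh(κL) = 1.388.
The exact tunnelling result is T⁻¹ = 1 + U₀² sinh²(κL) / [4E(U₀ − E)] = 3.710, so T = 0.270.

T = 0.270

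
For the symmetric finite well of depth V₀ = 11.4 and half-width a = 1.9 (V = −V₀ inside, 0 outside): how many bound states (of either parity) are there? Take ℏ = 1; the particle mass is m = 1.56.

Define the well-strength parameter z₀ = (a/ℏ)√(2mV₀) = 1.9 × √(2·1.56·11.4) = 11.33.
The even/odd transcendental equations gain one root per π/2 in z₀, giving N = 1 + ⌊2z₀/π⌋ = 1 + ⌊7.214⌋ = 8.

N = 8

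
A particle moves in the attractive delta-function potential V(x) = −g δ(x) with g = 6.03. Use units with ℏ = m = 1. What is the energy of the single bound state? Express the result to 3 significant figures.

E = -18.2

The bound state is ψ(x) = √κ e^{−κ|x|}. The derivative jump ψ'(0⁺) − ψ'(0⁻) = −(2mg/ℏ²)ψ(0) fixes κ = mg/ℏ² = 6.030.
Then E = −ℏ²κ²/(2m) = −mg²/(2ℏ²) = -18.18.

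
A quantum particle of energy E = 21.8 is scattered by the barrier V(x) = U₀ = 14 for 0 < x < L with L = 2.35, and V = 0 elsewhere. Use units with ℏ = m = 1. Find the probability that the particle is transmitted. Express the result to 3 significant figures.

Above the barrier the interior wavenumber is k₂ = √(2m(E − U₀))/ℏ = 3.950, giving phase k₂L = 9.282.
Matching at both interfaces gives T⁻¹ = 1 + U₀² sin²(k₂L) / [4E(E − U₀)] = 1.006, hence T = 0.994.

T = 0.994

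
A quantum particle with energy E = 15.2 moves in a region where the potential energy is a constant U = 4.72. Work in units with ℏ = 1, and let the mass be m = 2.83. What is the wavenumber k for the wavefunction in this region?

k = 7.70

With E > U the solution is oscillatory, ψ ∝ e^{±ikx} with k = √(2m(E − U))/ℏ.
k = √(2 × 2.83 × 10.48) = 7.702.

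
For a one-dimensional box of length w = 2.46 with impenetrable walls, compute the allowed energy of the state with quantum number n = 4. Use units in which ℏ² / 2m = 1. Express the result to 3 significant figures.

Requiring ψ(0) = ψ(w) = 0 quantises k = nπ/w, hence E_n = ℏ²k²/2m = n²π²ℏ²/(2mw²).
E_4 = 4² × π² / (2 × 0.5 × 2.46²) = 26.09.

E = 26.1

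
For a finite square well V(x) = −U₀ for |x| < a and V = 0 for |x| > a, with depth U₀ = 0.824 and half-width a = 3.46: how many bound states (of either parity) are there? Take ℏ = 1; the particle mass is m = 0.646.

N = 3

Define the well-strength parameter z₀ = (a/ℏ)√(2mU₀) = 3.46 × √(2·0.646·0.824) = 3.570.
The even/odd transcendental equations gain one root per π/2 in z₀, giving N = 1 + ⌊2z₀/π⌋ = 1 + ⌊2.273⌋ = 3.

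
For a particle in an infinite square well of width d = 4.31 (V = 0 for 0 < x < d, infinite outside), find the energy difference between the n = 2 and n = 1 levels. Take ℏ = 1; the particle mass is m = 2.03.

E_n = n²π²ℏ²/(2md²), so ΔE = (2² − 1²) π²ℏ²/(2md²).
ΔE = 3 × π² / (2 × 2.03 × 4.31²) = 0.3926.

ΔE = 0.393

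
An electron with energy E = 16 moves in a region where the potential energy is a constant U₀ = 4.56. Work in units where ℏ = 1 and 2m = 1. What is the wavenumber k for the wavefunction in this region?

With E > U₀ the solution is oscillatory, ψ ∝ e^{±ikx} with k = √(2m(E − U₀))/ℏ.
k = √(2 × 0.5 × 11.44) = 3.382.

k = 3.38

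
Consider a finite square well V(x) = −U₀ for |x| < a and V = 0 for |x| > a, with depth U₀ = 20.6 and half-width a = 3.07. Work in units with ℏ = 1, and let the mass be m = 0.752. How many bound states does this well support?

Define the well-strength parameter z₀ = (a/ℏ)√(2mU₀) = 3.07 × √(2·0.752·20.6) = 17.09.
A new bound state (alternating even/odd) appears each time z₀ passes a multiple of π/2, so N = ⌊2z₀/π⌋ + 1 = ⌊10.88⌋ + 1 = 11.

N = 11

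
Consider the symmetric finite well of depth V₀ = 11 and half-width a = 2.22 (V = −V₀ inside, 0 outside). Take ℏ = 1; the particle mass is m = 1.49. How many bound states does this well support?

The dimensionless depth is z₀ = a√(2mV₀)/ℏ = 2.22 × √(32.78) = 12.71.
The even/odd transcendental equations gain one root per π/2 in z₀, giving N = 1 + ⌊2z₀/π⌋ = 1 + ⌊8.092⌋ = 9.

N = 9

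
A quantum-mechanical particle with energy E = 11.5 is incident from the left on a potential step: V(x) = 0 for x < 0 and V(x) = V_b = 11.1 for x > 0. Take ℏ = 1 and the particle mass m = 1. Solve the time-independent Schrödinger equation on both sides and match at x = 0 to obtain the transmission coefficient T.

On each side the TISE gives plane waves with k = √(2m(E − V))/ℏ: k₁ = √(2·1·11.5) = 4.796, k₂ = √(2·1·0.4) = 0.8944.
Continuity of ψ and ψ′ at the step yields the reflection amplitude r = (k₁ − k₂)/(k₁ + k₂) = 0.6856; thus R = |r|² = 0.4701, T = 0.5299.

T = 0.530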